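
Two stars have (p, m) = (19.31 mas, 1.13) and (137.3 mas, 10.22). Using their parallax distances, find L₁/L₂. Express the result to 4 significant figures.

L₁/L₂ = 218700

d₁ = 1/p₁ = 1/0.01931″ = 51.787 pc; d₂ = 1/p₂ = 1/0.1373″ = 7.2833 pc.
M₁ = m₁ − 5 log₁₀ d₁ + 5 = 1.13 − 8.5711 + 5 = -2.4411.
M₂ = 10.22 − 4.3116 + 5 = 10.9084.
L₁/L₂ = 10^(0.4(M₂ − M₁)) = 10^(0.4 × 13.3495) = 10^5.33980 = 2.1868 × 10^5.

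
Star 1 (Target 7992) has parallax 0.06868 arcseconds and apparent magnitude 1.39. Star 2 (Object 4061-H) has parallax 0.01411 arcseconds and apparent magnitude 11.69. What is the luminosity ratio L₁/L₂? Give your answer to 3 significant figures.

L₁/L₂ = 556

d₁ = 1/p₁ = 1/0.06868″ = 14.56 pc; d₂ = 1/p₂ = 1/0.01411″ = 70.872 pc.
M₁ = m₁ − 5 log₁₀ d₁ + 5 = 1.39 − 5.8158 + 5 = 0.5742.
M₂ = 11.69 − 9.2524 + 5 = 7.4376.
L₁/L₂ = 10^(0.4(M₂ − M₁)) = 10^(0.4 × 6.8634) = 10^2.74536 = 556.37.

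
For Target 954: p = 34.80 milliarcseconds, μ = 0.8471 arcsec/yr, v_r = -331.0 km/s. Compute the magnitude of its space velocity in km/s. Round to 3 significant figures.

d = 1/p = 1/0.03480″ = 28.736 pc.
v_t = 4.740 μ d = 4.740 × 0.8471 × 28.736 = 115.38 km/s.
v = √(v_r² + v_t²) = √((-331.0)² + 115.38²) = √122874 = 350.53 km/s.

351 km/s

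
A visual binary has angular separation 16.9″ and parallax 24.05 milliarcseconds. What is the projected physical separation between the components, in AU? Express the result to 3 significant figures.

703 AU

d = 1/p = 1/0.02405″ = 41.58 pc.
At distance d (pc), an angle of θ arcsec spans θ·d AU: s = 16.9 × 41.58 = 702.7 AU.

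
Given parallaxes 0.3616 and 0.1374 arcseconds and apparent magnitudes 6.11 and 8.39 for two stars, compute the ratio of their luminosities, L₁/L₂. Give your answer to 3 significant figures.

L₁/L₂ = 1.18

d₁ = 1/p₁ = 1/0.3616″ = 2.7655 pc; d₂ = 1/p₂ = 1/0.1374″ = 7.278 pc.
M₁ = m₁ − 5 log₁₀ d₁ + 5 = 6.11 − 2.2089 + 5 = 8.9011.
M₂ = 8.39 − 4.3101 + 5 = 9.0799.
L₁/L₂ = 10^(0.4(M₂ − M₁)) = 10^(0.4 × 0.1788) = 10^0.07152 = 1.179.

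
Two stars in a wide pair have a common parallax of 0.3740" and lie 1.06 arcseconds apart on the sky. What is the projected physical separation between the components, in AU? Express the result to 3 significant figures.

d = 1/p = 1/0.3740″ = 2.6738 pc.
At distance d (pc), an angle of θ arcsec spans θ·d AU: s = 1.06 × 2.6738 = 2.8342 AU.

2.83 AU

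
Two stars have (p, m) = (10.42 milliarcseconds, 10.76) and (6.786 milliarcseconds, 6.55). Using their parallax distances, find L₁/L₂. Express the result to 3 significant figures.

d₁ = 1/p₁ = 1/0.01042″ = 95.969 pc; d₂ = 1/p₂ = 1/0.006786″ = 147.36 pc.
M₁ = m₁ − 5 log₁₀ d₁ + 5 = 10.76 − 9.9107 + 5 = 5.8493.
M₂ = 6.55 − 10.8419 + 5 = 0.7081.
L₁/L₂ = 10^(0.4(M₂ − M₁)) = 10^(0.4 × (-5.1412)) = 10^(-2.05648) = 0.0087805.

L₁/L₂ = 0.00878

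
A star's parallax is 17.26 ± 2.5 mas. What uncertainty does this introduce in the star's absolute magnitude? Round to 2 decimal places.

M = m − 5 log₁₀ d + 5 = m + 5 log₁₀ p + 5, so ∂M/∂p = 5/(p ln 10).
σ_M = (5/ln 10) · (σ_p/p) = 2.1715 × 2.5/17.26 = 2.1715 × 0.14484 = 0.31452.

σ_M = 0.31 mag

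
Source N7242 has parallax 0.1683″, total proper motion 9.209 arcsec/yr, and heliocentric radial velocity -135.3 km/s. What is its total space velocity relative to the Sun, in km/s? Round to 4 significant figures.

d = 1/p = 1/0.1683″ = 5.9418 pc.
v_t = 4.740 μ d = 4.740 × 9.209 × 5.9418 = 259.36 km/s.
v = √(v_r² + v_t²) = √((-135.3)² + 259.36²) = √85573.7 = 292.53 km/s.

292.5 km/s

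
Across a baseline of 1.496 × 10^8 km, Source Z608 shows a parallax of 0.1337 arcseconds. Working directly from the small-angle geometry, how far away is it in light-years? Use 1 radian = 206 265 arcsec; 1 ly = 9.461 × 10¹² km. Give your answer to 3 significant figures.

θ = 0.1337″ = 0.1337/206265 = 6.4820 × 10^-7 rad.
d = B/θ = (1.496 × 10^8) / (6.4820 × 10^-7) = 2.3079 × 10^14 km = (2.3079 × 10^14) / (9.461 × 10^12) ly = 24.394 ly.

24.4 ly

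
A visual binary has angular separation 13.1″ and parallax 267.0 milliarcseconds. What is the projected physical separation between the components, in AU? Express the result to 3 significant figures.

49.1 AU

d = 1/p = 1/0.2670″ = 3.7453 pc.
At distance d (pc), an angle of θ arcsec spans θ·d AU: s = 13.1 × 3.7453 = 49.063 AU.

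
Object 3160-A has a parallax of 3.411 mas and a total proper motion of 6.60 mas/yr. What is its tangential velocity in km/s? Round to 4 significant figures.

d = 1/p = 1/0.003411″ = 293.17 pc.
μ = 6.60 mas/yr = 0.00660 ″/yr.
v_t = 4.74 × μ × d = 4.74 × 0.00660 × 293.17 = 9.1715 km/s.

9.172 km/s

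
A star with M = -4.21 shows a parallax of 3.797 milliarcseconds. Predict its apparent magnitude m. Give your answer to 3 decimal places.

d = 1/p = 1/0.003797″ = 263.37 pc.
m − M = 5 log₁₀ d − 5 = 5 log₁₀(263.37) − 5 = 12.1028 − 5 = 7.1028.
m = M + (m − M) = -4.21 + 7.1028 = 2.893.

m = 2.893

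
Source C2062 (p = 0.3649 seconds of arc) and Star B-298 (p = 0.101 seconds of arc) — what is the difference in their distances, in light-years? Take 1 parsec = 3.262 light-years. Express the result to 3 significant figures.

d_A = 1/0.3649″ = 2.7405 pc; d_B = 1/0.1010″ = 9.901 pc.
|d_B − d_A| = |9.901 − 2.7405| = 7.1605 pc = 7.1605 × 3.262 ly = 23.358 ly.

23.4 ly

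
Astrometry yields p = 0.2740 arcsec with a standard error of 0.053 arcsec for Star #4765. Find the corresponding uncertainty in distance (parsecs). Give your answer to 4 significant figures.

0.7060 pc

d = 1/p, so σ_d = σ_p / p².
σ_d = 0.0530 / (0.2740)² = 0.0530 / 0.075076 = 0.70595 pc.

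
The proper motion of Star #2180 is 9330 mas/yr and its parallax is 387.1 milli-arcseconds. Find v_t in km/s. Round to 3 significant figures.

d = 1/p = 1/0.3871″ = 2.5833 pc.
μ = 9330 mas/yr = 9.33 ″/yr.
v_t = 4.74 × μ × d = 4.74 × 9.33 × 2.5833 = 114.24 km/s.

114 km/s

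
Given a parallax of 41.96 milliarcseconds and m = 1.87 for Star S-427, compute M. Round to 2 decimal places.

M = -0.02

d = 1/p = 1/0.04196″ = 23.832 pc.
m − M = 5 log₁₀(23.832) − 5 = 6.8858 − 5 = 1.8858.
M = m − (m − M) = 1.87 − 1.8858 = -0.02.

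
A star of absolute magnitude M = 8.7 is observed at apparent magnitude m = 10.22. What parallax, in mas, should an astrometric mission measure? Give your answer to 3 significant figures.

49.7 mas

m − M = 10.22 − 8.7 = 1.52.
d = 10^((m−M)/5 + 1) = 10^1.304 = 20.137 pc.
p = 1/d = 1/20.137 = 0.04966 arcsec = 49.66 mas.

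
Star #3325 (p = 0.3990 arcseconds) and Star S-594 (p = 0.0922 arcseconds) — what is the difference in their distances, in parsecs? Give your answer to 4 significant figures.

8.340 pc

d_A = 1/0.3990″ = 2.5063 pc; d_B = 1/0.09220″ = 10.846 pc.
|d_B − d_A| = |10.846 − 2.5063| = 8.3397 pc.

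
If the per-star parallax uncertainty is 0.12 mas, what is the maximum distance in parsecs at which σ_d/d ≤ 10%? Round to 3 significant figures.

833 pc

σ_d/d = σ_p/p, so the condition is σ_p/p ≤ 0.10, i.e. p ≥ σ_p/0.10.
p_min = 0.12/0.10 = 1.2 mas = 0.0012 arcsec.
d_max = 1/p_min = 1/0.0012 = 833.33 pc.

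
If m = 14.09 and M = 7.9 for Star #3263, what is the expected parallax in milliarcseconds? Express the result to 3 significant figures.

5.78 mas

m − M = 14.09 − 7.9 = 6.19.
d = 10^((m−M)/5 + 1) = 10^2.238 = 172.98 pc.
p = 1/d = 1/172.98 = 0.005781 arcsec = 5.781 mas.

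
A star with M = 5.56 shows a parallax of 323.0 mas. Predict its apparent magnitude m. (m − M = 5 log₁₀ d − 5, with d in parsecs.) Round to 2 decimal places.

d = 1/p = 1/0.3230″ = 3.096 pc.
m − M = 5 log₁₀ d − 5 = 5 log₁₀(3.096) − 5 = 2.4540 − 5 = -2.5460.
m = M + (m − M) = 5.56 + (-2.5460) = 3.01.

m = 3.01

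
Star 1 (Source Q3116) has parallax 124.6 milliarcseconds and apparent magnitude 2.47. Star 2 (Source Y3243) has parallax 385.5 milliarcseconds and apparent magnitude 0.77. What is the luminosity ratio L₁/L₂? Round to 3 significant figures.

d₁ = 1/p₁ = 1/0.1246″ = 8.0257 pc; d₂ = 1/p₂ = 1/0.3855″ = 2.594 pc.
M₁ = m₁ − 5 log₁₀ d₁ + 5 = 2.47 − 4.5224 + 5 = 2.9476.
M₂ = 0.77 − 2.0698 + 5 = 3.7002.
L₁/L₂ = 10^(0.4(M₂ − M₁)) = 10^(0.4 × 0.7526) = 10^0.30104 = 2.

L₁/L₂ = 2.00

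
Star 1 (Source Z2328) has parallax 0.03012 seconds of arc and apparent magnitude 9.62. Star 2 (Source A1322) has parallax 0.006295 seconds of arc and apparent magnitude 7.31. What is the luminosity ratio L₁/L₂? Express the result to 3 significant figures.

d₁ = 1/p₁ = 1/0.03012″ = 33.201 pc; d₂ = 1/p₂ = 1/0.006295″ = 158.86 pc.
M₁ = m₁ − 5 log₁₀ d₁ + 5 = 9.62 − 7.6058 + 5 = 7.0142.
M₂ = 7.31 − 11.0051 + 5 = 1.3049.
L₁/L₂ = 10^(0.4(M₂ − M₁)) = 10^(0.4 × (-5.7093)) = 10^(-2.28372) = 0.0052033.

L₁/L₂ = 0.00520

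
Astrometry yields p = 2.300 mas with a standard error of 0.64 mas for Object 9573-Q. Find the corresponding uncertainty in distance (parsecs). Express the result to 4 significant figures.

121.0 pc

d = 1/p, so σ_d = σ_p / p².
σ_d = 0.000640 / (0.002300)² = 0.000640 / 0.00000529 = 120.98 pc.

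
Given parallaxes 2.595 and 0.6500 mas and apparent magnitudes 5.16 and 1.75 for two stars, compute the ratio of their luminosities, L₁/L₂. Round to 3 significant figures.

d₁ = 1/p₁ = 1/0.002595″ = 385.36 pc; d₂ = 1/p₂ = 1/0.0006500″ = 1538.5 pc.
M₁ = m₁ − 5 log₁₀ d₁ + 5 = 5.16 − 12.9293 + 5 = -2.7693.
M₂ = 1.75 − 15.9355 + 5 = -9.1855.
L₁/L₂ = 10^(0.4(M₂ − M₁)) = 10^(0.4 × (-6.4162)) = 10^(-2.56648) = 0.0027134.

L₁/L₂ = 0.00271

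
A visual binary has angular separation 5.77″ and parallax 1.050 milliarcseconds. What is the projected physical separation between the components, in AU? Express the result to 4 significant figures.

d = 1/p = 1/0.001050″ = 952.38 pc.
At distance d (pc), an angle of θ arcsec spans θ·d AU: s = 5.77 × 952.38 = 5495.2 AU.

5495 AU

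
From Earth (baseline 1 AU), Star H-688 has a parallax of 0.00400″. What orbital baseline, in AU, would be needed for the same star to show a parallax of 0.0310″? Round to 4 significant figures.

7.750 AU

Parallax scales linearly with baseline: p ∝ B, so B = p_target / p_Earth × 1 AU.
B = 0.0310 / 0.00400 = 7.75 AU.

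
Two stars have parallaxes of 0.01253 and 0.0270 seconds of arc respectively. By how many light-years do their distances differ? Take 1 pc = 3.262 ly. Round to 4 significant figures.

139.5 ly

d_A = 1/0.01253″ = 79.808 pc; d_B = 1/0.02700″ = 37.037 pc.
|d_B − d_A| = |37.037 − 79.808| = 42.771 pc = 42.771 × 3.262 ly = 139.52 ly.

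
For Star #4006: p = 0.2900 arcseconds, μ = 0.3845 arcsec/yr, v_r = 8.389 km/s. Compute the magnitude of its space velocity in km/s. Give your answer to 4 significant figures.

d = 1/p = 1/0.2900″ = 3.4483 pc.
v_t = 4.740 μ d = 4.740 × 0.3845 × 3.4483 = 6.2846 km/s.
v = √(v_r² + v_t²) = √(8.389² + 6.2846²) = √109.872 = 10.482 km/s.

10.48 km/s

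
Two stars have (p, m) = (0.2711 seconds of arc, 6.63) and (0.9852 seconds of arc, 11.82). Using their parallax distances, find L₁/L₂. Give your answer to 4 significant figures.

d₁ = 1/p₁ = 1/0.2711″ = 3.6887 pc; d₂ = 1/p₂ = 1/0.9852″ = 1.015 pc.
M₁ = m₁ − 5 log₁₀ d₁ + 5 = 6.63 − 2.8344 + 5 = 8.7956.
M₂ = 11.82 − 0.0323 + 5 = 16.7877.
L₁/L₂ = 10^(0.4(M₂ − M₁)) = 10^(0.4 × 7.9921) = 10^3.19684 = 1573.4.

L₁/L₂ = 1573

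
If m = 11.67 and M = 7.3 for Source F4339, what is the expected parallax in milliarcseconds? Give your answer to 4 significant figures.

13.37 mas

m − M = 11.67 − 7.3 = 4.37.
d = 10^((m−M)/5 + 1) = 10^1.874 = 74.817 pc.
p = 1/d = 1/74.817 = 0.013366 arcsec = 13.366 mas.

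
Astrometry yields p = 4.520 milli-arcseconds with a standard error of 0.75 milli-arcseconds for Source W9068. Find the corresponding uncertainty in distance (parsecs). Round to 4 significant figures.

d = 1/p, so σ_d = σ_p / p².
σ_d = 0.000750 / (0.004520)² = 0.000750 / 0.00002043 = 36.711 pc.

36.71 pc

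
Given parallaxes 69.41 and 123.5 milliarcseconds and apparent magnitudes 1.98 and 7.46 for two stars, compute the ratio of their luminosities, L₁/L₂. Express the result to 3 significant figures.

d₁ = 1/p₁ = 1/0.06941″ = 14.407 pc; d₂ = 1/p₂ = 1/0.1235″ = 8.0972 pc.
M₁ = m₁ − 5 log₁₀ d₁ + 5 = 1.98 − 5.7929 + 5 = 1.1871.
M₂ = 7.46 − 4.5417 + 5 = 7.9183.
L₁/L₂ = 10^(0.4(M₂ − M₁)) = 10^(0.4 × 6.7312) = 10^2.69248 = 492.58.

L₁/L₂ = 493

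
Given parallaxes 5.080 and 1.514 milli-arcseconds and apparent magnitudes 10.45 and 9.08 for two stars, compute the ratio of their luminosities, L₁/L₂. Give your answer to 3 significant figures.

L₁/L₂ = 0.0251

d₁ = 1/p₁ = 1/0.005080″ = 196.85 pc; d₂ = 1/p₂ = 1/0.001514″ = 660.5 pc.
M₁ = m₁ − 5 log₁₀ d₁ + 5 = 10.45 − 11.4707 + 5 = 3.9793.
M₂ = 9.08 − 14.0994 + 5 = -0.0194.
L₁/L₂ = 10^(0.4(M₂ − M₁)) = 10^(0.4 × (-3.9987)) = 10^(-1.59948) = 0.025149.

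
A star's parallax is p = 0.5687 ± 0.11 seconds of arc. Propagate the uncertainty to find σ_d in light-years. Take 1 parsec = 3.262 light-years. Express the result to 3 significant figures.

1.11 ly

d = 1/p, so σ_d = σ_p / p².
σ_d = 0.110 / (0.5687)² = 0.110 / 0.32342 = 0.34012 pc = 0.34012 × 3.262 ly = 1.1095 ly.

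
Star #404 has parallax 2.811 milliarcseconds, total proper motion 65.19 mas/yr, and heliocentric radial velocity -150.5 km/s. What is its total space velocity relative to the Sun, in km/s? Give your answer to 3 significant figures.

d = 1/p = 1/0.002811″ = 355.75 pc.
μ = 65.19 mas/yr = 0.06519 ″/yr.
v_t = 4.740 μ d = 4.740 × 0.06519 × 355.75 = 109.93 km/s.
v = √(v_r² + v_t²) = √((-150.5)² + 109.93²) = √34734.9 = 186.37 km/s.

186 km/s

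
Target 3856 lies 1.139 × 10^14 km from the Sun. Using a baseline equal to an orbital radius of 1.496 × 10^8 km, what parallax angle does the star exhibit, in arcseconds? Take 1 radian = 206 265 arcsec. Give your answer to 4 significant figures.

θ ≈ B/d = (1.496 × 10^8) / (1.139 × 10^14) = 1.3134 × 10^-6 rad.
In arcseconds: 1.3134 × 10^-6 × 206265 = 0.27091″.

0.2709 arcsec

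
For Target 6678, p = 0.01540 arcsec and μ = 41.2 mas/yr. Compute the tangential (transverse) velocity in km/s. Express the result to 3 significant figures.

d = 1/p = 1/0.01540″ = 64.935 pc.
μ = 41.2 mas/yr = 0.0412 ″/yr.
v_t = 4.74 × μ × d = 4.74 × 0.0412 × 64.935 = 12.681 km/s.

12.7 km/s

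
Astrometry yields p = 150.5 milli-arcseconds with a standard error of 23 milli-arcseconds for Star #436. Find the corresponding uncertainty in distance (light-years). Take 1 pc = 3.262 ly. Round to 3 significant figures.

d = 1/p, so σ_d = σ_p / p².
σ_d = 0.0230 / (0.1505)² = 0.0230 / 0.02265 = 1.0155 pc = 1.0155 × 3.262 ly = 3.3126 ly.

3.31 ly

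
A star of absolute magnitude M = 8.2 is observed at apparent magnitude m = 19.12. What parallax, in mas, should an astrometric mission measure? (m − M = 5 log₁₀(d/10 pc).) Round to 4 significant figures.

0.6546 mas

m − M = 19.12 − 8.2 = 10.92.
d = 10^((m−M)/5 + 1) = 10^3.184 = 1527.6 pc.
p = 1/d = 1/1527.6 = 0.00065462 arcsec = 0.65462 mas.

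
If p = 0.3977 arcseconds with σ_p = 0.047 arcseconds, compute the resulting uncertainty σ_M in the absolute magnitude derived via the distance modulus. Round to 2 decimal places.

M = m − 5 log₁₀ d + 5 = m + 5 log₁₀ p + 5, so ∂M/∂p = 5/(p ln 10).
σ_M = (5/ln 10) · (σ_p/p) = 2.1715 × 0.047/0.3977 = 2.1715 × 0.11818 = 0.25663.

σ_M = 0.26 mag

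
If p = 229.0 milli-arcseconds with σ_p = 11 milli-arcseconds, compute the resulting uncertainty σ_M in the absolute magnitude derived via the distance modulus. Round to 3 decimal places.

σ_M = 0.104 mag

M = m − 5 log₁₀ d + 5 = m + 5 log₁₀ p + 5, so ∂M/∂p = 5/(p ln 10).
σ_M = (5/ln 10) · (σ_p/p) = 2.1715 × 11/229.0 = 2.1715 × 0.048035 = 0.10431.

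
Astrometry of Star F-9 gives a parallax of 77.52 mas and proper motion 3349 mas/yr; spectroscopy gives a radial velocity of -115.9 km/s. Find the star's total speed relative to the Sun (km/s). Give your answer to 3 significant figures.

235 km/s

d = 1/p = 1/0.07752″ = 12.9 pc.
μ = 3349 mas/yr = 3.349 ″/yr.
v_t = 4.740 μ d = 4.740 × 3.349 × 12.9 = 204.78 km/s.
v = √(v_r² + v_t²) = √((-115.9)² + 204.78²) = √55367.7 = 235.3 km/s.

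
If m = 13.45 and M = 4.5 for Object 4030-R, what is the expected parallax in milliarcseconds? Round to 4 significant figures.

m − M = 13.45 − 4.5 = 8.95.
d = 10^((m−M)/5 + 1) = 10^2.790 = 616.6 pc.
p = 1/d = 1/616.6 = 0.0016218 arcsec = 1.6218 mas.

1.622 mas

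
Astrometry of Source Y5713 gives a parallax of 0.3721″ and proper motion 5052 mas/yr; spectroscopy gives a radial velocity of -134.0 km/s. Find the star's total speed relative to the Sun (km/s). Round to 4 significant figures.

d = 1/p = 1/0.3721″ = 2.6874 pc.
μ = 5052 mas/yr = 5.052 ″/yr.
v_t = 4.740 μ d = 4.740 × 5.052 × 2.6874 = 64.354 km/s.
v = √(v_r² + v_t²) = √((-134.0)² + 64.354²) = √22097.4 = 148.65 km/s.

148.7 km/s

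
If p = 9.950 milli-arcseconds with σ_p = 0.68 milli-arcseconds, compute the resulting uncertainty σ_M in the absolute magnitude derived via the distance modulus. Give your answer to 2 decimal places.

M = m − 5 log₁₀ d + 5 = m + 5 log₁₀ p + 5, so ∂M/∂p = 5/(p ln 10).
σ_M = (5/ln 10) · (σ_p/p) = 2.1715 × 0.68/9.950 = 2.1715 × 0.068342 = 0.1484.

σ_M = 0.15 mag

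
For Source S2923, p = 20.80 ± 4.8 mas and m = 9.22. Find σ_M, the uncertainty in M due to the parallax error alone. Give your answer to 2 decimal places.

M = m − 5 log₁₀ d + 5 = m + 5 log₁₀ p + 5, so ∂M/∂p = 5/(p ln 10).
σ_M = (5/ln 10) · (σ_p/p) = 2.1715 × 4.8/20.80 = 2.1715 × 0.23077 = 0.50112.

σ_M = 0.50 mag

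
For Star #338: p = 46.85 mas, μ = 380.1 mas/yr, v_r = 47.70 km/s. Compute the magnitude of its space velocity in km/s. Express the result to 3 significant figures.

d = 1/p = 1/0.04685″ = 21.345 pc.
μ = 380.1 mas/yr = 0.3801 ″/yr.
v_t = 4.740 μ d = 4.740 × 0.3801 × 21.345 = 38.457 km/s.
v = √(v_r² + v_t²) = √(47.70² + 38.457²) = √3754.23 = 61.272 km/s.

61.3 km/s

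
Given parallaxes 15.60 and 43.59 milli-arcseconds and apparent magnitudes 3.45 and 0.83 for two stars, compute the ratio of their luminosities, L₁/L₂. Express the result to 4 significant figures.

L₁/L₂ = 0.6991

d₁ = 1/p₁ = 1/0.01560″ = 64.103 pc; d₂ = 1/p₂ = 1/0.04359″ = 22.941 pc.
M₁ = m₁ − 5 log₁₀ d₁ + 5 = 3.45 − 9.0344 + 5 = -0.5844.
M₂ = 0.83 − 6.8031 + 5 = -0.9731.
L₁/L₂ = 10^(0.4(M₂ − M₁)) = 10^(0.4 × (-0.3887)) = 10^(-0.15548) = 0.69907.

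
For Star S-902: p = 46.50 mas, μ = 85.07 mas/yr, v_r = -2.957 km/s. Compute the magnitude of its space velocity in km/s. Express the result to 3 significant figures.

d = 1/p = 1/0.04650″ = 21.505 pc.
μ = 85.07 mas/yr = 0.08507 ″/yr.
v_t = 4.740 μ d = 4.740 × 0.08507 × 21.505 = 8.6715 km/s.
v = √(v_r² + v_t²) = √((-2.957)² + 8.6715²) = √83.9388 = 9.1618 km/s.

9.16 km/s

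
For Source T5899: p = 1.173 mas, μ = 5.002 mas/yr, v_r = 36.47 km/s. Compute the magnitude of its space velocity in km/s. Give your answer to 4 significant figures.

d = 1/p = 1/0.001173″ = 852.51 pc.
μ = 5.002 mas/yr = 0.005002 ″/yr.
v_t = 4.740 μ d = 4.740 × 0.005002 × 852.51 = 20.213 km/s.
v = √(v_r² + v_t²) = √(36.47² + 20.213²) = √1738.63 = 41.697 km/s.

41.70 km/s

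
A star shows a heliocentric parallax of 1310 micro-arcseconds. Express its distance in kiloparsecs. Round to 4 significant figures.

0.7634 kpc

p = 1310 micro-arcseconds = 0.001310 arcsec.
d = 1/p = 1/0.001310 = 763.36 pc.
= 0.76336 kpc.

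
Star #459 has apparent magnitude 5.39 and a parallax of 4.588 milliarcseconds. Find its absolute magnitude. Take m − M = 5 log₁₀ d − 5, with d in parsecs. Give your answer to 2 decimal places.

d = 1/p = 1/0.004588″ = 217.96 pc.
m − M = 5 log₁₀(217.96) − 5 = 11.6919 − 5 = 6.6919.
M = m − (m − M) = 5.39 − 6.6919 = -1.30.

M = -1.30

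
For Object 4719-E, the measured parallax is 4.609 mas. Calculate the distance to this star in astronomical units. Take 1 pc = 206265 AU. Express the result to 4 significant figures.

p = 4.609 mas = 0.004609 arcsec.
d = 1/p = 1/0.004609 = 216.97 pc.
In AU: 216.97 × 206265 = 4.4753 × 10^7 AU.

4.475 × 10^7 AU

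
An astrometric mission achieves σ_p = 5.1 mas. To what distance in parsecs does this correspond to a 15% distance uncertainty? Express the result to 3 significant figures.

σ_d/d = σ_p/p, so the condition is σ_p/p ≤ 0.15, i.e. p ≥ σ_p/0.15.
p_min = 5.1/0.15 = 34 mas = 0.034 arcsec.
d_max = 1/p_min = 1/0.034 = 29.412 pc.

29.4 pc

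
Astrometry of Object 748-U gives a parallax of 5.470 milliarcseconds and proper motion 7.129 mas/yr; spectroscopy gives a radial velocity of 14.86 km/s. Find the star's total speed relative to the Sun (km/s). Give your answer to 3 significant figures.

d = 1/p = 1/0.005470″ = 182.82 pc.
μ = 7.129 mas/yr = 0.007129 ″/yr.
v_t = 4.740 μ d = 4.740 × 0.007129 × 182.82 = 6.1778 km/s.
v = √(v_r² + v_t²) = √(14.86² + 6.1778²) = √258.985 = 16.093 km/s.

16.1 km/s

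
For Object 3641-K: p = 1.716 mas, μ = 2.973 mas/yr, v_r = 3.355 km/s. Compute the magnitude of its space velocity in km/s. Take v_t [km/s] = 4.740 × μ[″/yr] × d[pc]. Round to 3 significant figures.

d = 1/p = 1/0.001716″ = 582.75 pc.
μ = 2.973 mas/yr = 0.002973 ″/yr.
v_t = 4.740 μ d = 4.740 × 0.002973 × 582.75 = 8.2121 km/s.
v = √(v_r² + v_t²) = √(3.355² + 8.2121²) = √78.6946 = 8.871 km/s.

8.87 km/s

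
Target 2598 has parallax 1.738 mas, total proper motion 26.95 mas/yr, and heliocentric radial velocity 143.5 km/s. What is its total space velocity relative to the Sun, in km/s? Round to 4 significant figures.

d = 1/p = 1/0.001738″ = 575.37 pc.
μ = 26.95 mas/yr = 0.02695 ″/yr.
v_t = 4.740 μ d = 4.740 × 0.02695 × 575.37 = 73.499 km/s.
v = √(v_r² + v_t²) = √(143.5² + 73.499²) = √25994.4 = 161.23 km/s.

161.2 km/s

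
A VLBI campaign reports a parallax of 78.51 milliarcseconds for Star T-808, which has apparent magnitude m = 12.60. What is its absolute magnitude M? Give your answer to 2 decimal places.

M = 12.07

d = 1/p = 1/0.07851″ = 12.737 pc.
m − M = 5 log₁₀(12.737) − 5 = 5.5253 − 5 = 0.5253.
M = m − (m − M) = 12.60 − 0.5253 = 12.07.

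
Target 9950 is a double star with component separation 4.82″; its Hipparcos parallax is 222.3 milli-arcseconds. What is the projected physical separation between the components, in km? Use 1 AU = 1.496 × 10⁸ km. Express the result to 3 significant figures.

d = 1/p = 1/0.2223″ = 4.4984 pc.
At distance d (pc), an angle of θ arcsec spans θ·d AU: s = 4.82 × 4.4984 = 21.682 AU.
= 21.682 × 1.496 × 10⁸ km = 3.2436 × 10^9 km.

3.24 × 10^9 km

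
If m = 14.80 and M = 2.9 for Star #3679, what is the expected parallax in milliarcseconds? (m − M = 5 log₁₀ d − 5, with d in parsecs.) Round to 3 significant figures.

0.417 mas

m − M = 14.80 − 2.9 = 11.90.
d = 10^((m−M)/5 + 1) = 10^3.380 = 2398.8 pc.
p = 1/d = 1/2398.8 = 0.00041688 arcsec = 0.41688 mas.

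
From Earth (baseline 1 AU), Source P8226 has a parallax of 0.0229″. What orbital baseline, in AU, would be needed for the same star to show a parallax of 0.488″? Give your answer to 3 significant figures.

21.3 AU

Parallax scales linearly with baseline: p ∝ B, so B = p_target / p_Earth × 1 AU.
B = 0.488 / 0.0229 = 21.31 AU.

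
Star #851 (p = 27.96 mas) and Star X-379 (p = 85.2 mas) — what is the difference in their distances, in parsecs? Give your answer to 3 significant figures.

d_A = 1/0.02796″ = 35.765 pc; d_B = 1/0.08520″ = 11.737 pc.
|d_B − d_A| = |11.737 − 35.765| = 24.028 pc.

24.0 pc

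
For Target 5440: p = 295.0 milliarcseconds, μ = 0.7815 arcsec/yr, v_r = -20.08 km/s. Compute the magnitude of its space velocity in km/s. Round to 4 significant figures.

23.68 km/s

d = 1/p = 1/0.2950″ = 3.3898 pc.
v_t = 4.740 μ d = 4.740 × 0.7815 × 3.3898 = 12.557 km/s.
v = √(v_r² + v_t²) = √((-20.08)² + 12.557²) = √560.885 = 23.683 km/s.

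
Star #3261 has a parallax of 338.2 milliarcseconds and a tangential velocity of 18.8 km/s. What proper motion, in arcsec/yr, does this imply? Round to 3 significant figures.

1.34 arcsec/yr

d = 1/p = 1/0.3382″ = 2.9568 pc.
μ = v_t / (4.74 d) = 18.8 / (4.74 × 2.9568) = 18.8 / 14.015 = 1.3414 ″/yr.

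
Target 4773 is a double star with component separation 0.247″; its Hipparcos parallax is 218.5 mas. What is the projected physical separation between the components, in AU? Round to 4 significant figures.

1.130 AU

d = 1/p = 1/0.2185″ = 4.5767 pc.
At distance d (pc), an angle of θ arcsec spans θ·d AU: s = 0.247 × 4.5767 = 1.1304 AU.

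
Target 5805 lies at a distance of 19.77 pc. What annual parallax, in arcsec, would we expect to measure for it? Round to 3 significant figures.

p = 1/d = 1/19.77 = 0.050582 arcsec.

0.0506 arcsec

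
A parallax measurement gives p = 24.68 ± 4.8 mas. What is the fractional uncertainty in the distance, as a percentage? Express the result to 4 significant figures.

19.45%

For d = 1/p, |σ_d/d| = |σ_p/p|.
σ_p/p = 4.8 / 24.68 = 0.19449 = 19.449%.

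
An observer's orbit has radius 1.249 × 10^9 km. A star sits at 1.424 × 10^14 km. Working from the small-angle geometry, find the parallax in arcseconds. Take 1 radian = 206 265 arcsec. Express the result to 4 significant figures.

θ ≈ B/d = (1.249 × 10^9) / (1.424 × 10^14) = 8.7711 × 10^-6 rad.
In arcseconds: 8.7711 × 10^-6 × 206265 = 1.8092″.

1.809 arcsec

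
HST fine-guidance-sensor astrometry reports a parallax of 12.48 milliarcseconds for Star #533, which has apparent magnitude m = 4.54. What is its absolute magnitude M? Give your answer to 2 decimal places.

M = 0.02

d = 1/p = 1/0.01248″ = 80.128 pc.
m − M = 5 log₁₀(80.128) − 5 = 9.5189 − 5 = 4.5189.
M = m − (m − M) = 4.54 − 4.5189 = 0.02.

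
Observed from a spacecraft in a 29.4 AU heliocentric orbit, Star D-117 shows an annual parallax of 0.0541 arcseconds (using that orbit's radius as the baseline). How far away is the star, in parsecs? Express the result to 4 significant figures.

543.4 pc

With baseline B (in AU) and parallax p (in arcsec), d = B/p parsecs.
d = 29.4 / 0.0541 = 543.44 pc.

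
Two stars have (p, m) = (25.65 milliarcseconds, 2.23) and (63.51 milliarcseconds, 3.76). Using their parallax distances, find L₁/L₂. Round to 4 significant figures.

L₁/L₂ = 25.09

d₁ = 1/p₁ = 1/0.02565″ = 38.986 pc; d₂ = 1/p₂ = 1/0.06351″ = 15.746 pc.
M₁ = m₁ − 5 log₁₀ d₁ + 5 = 2.23 − 7.9545 + 5 = -0.7245.
M₂ = 3.76 − 5.9859 + 5 = 2.7741.
L₁/L₂ = 10^(0.4(M₂ − M₁)) = 10^(0.4 × 3.4986) = 10^1.39944 = 25.086.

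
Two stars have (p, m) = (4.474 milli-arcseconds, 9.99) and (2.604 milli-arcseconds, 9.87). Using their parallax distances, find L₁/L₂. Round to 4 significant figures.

L₁/L₂ = 0.3033

d₁ = 1/p₁ = 1/0.004474″ = 223.51 pc; d₂ = 1/p₂ = 1/0.002604″ = 384.02 pc.
M₁ = m₁ − 5 log₁₀ d₁ + 5 = 9.99 − 11.7465 + 5 = 3.2435.
M₂ = 9.87 − 12.9218 + 5 = 1.9482.
L₁/L₂ = 10^(0.4(M₂ − M₁)) = 10^(0.4 × (-1.2953)) = 10^(-0.51812) = 0.30331.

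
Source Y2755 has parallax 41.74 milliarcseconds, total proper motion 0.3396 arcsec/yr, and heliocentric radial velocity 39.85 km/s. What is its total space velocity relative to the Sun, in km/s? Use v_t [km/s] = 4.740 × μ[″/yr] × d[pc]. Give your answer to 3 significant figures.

d = 1/p = 1/0.04174″ = 23.958 pc.
v_t = 4.740 μ d = 4.740 × 0.3396 × 23.958 = 38.565 km/s.
v = √(v_r² + v_t²) = √(39.85² + 38.565²) = √3075.28 = 55.455 km/s.

55.5 km/s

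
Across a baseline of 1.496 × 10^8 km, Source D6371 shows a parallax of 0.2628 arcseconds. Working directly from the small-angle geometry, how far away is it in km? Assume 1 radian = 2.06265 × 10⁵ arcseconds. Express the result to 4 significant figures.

1.174 × 10^14 km

θ = 0.2628″ = 0.2628/206265 = 1.2741 × 10^-6 rad.
d = B/θ = (1.496 × 10^8) / (1.2741 × 10^-6) = 1.1742 × 10^14 km.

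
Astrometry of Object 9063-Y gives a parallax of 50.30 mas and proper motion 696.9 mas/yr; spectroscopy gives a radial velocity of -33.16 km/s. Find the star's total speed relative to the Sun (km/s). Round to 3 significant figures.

d = 1/p = 1/0.05030″ = 19.881 pc.
μ = 696.9 mas/yr = 0.6969 ″/yr.
v_t = 4.740 μ d = 4.740 × 0.6969 × 19.881 = 65.673 km/s.
v = √(v_r² + v_t²) = √((-33.16)² + 65.673²) = √5412.53 = 73.57 km/s.

73.6 km/s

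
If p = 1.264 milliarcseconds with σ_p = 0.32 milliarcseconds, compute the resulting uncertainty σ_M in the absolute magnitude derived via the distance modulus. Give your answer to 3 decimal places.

σ_M = 0.550 mag

M = m − 5 log₁₀ d + 5 = m + 5 log₁₀ p + 5, so ∂M/∂p = 5/(p ln 10).
σ_M = (5/ln 10) · (σ_p/p) = 2.1715 × 0.32/1.264 = 2.1715 × 0.25316 = 0.54974.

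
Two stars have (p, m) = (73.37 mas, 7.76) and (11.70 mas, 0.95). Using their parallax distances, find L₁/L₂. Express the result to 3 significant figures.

d₁ = 1/p₁ = 1/0.07337″ = 13.63 pc; d₂ = 1/p₂ = 1/0.01170″ = 85.47 pc.
M₁ = m₁ − 5 log₁₀ d₁ + 5 = 7.76 − 5.6725 + 5 = 7.0875.
M₂ = 0.95 − 9.6591 + 5 = -3.7091.
L₁/L₂ = 10^(0.4(M₂ − M₁)) = 10^(0.4 × (-10.7966)) = 10^(-4.31864) = 0.000048013.

L₁/L₂ = 4.80 × 10^-5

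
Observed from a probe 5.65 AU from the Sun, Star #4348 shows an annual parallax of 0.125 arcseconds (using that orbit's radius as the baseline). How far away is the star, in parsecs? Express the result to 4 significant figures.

With baseline B (in AU) and parallax p (in arcsec), d = B/p parsecs.
d = 5.65 / 0.125 = 45.2 pc.

45.20 pc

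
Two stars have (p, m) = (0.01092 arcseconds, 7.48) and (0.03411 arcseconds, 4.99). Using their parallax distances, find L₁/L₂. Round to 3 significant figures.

L₁/L₂ = 0.985

d₁ = 1/p₁ = 1/0.01092″ = 91.575 pc; d₂ = 1/p₂ = 1/0.03411″ = 29.317 pc.
M₁ = m₁ − 5 log₁₀ d₁ + 5 = 7.48 − 9.8089 + 5 = 2.6711.
M₂ = 4.99 − 7.3356 + 5 = 2.6544.
L₁/L₂ = 10^(0.4(M₂ − M₁)) = 10^(0.4 × (-0.0167)) = 10^(-0.00668) = 0.98474.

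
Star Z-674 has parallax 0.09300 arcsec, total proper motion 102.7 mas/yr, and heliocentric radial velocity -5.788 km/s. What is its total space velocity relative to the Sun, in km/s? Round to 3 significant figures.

d = 1/p = 1/0.09300″ = 10.753 pc.
μ = 102.7 mas/yr = 0.1027 ″/yr.
v_t = 4.740 μ d = 4.740 × 0.1027 × 10.753 = 5.2345 km/s.
v = √(v_r² + v_t²) = √((-5.788)² + 5.2345²) = √60.9009 = 7.8039 km/s.

7.80 km/s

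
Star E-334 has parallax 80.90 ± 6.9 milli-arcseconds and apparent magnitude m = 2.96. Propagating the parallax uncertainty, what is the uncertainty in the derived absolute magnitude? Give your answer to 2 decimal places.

M = m − 5 log₁₀ d + 5 = m + 5 log₁₀ p + 5, so ∂M/∂p = 5/(p ln 10).
σ_M = (5/ln 10) · (σ_p/p) = 2.1715 × 6.9/80.90 = 2.1715 × 0.08529 = 0.18521.

σ_M = 0.19 mag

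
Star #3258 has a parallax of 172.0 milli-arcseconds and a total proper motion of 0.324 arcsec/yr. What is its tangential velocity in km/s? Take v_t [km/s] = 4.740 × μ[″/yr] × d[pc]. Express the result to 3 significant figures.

8.93 km/s

d = 1/p = 1/0.1720″ = 5.814 pc.
v_t = 4.74 × μ × d = 4.74 × 0.324 × 5.814 = 8.9289 km/s.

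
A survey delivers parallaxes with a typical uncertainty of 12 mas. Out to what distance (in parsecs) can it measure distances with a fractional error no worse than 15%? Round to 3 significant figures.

σ_d/d = σ_p/p, so the condition is σ_p/p ≤ 0.15, i.e. p ≥ σ_p/0.15.
p_min = 12/0.15 = 80 mas = 0.08 arcsec.
d_max = 1/p_min = 1/0.08 = 12.5 pc.

12.5 pc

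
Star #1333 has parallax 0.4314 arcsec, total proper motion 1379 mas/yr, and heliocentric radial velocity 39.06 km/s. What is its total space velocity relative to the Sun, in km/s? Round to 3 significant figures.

d = 1/p = 1/0.4314″ = 2.318 pc.
μ = 1379 mas/yr = 1.379 ″/yr.
v_t = 4.740 μ d = 4.740 × 1.379 × 2.318 = 15.152 km/s.
v = √(v_r² + v_t²) = √(39.06² + 15.152²) = √1755.27 = 41.896 km/s.

41.9 km/s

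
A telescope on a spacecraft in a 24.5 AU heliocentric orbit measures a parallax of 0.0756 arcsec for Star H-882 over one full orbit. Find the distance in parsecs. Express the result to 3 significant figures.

324 pc

With baseline B (in AU) and parallax p (in arcsec), d = B/p parsecs.
d = 24.5 / 0.0756 = 324.07 pc.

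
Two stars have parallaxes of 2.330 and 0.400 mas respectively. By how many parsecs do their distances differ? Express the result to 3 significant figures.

2070 pc

d_A = 1/0.002330″ = 429.18 pc; d_B = 1/0.0004000″ = 2500 pc.
|d_B − d_A| = |2500 − 429.18| = 2070.8 pc.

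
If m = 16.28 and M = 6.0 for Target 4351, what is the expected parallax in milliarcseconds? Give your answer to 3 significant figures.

0.879 mas

m − M = 16.28 − 6.0 = 10.28.
d = 10^((m−M)/5 + 1) = 10^3.056 = 1137.6 pc.
p = 1/d = 1/1137.6 = 0.00087904 arcsec = 0.87904 mas.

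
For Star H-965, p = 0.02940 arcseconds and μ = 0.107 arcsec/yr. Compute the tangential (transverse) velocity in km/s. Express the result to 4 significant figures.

17.25 km/s

d = 1/p = 1/0.02940″ = 34.014 pc.
v_t = 4.74 × μ × d = 4.74 × 0.107 × 34.014 = 17.251 km/s.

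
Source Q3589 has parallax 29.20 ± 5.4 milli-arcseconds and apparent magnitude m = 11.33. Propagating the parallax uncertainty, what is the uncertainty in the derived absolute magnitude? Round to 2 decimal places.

σ_M = 0.40 mag

M = m − 5 log₁₀ d + 5 = m + 5 log₁₀ p + 5, so ∂M/∂p = 5/(p ln 10).
σ_M = (5/ln 10) · (σ_p/p) = 2.1715 × 5.4/29.20 = 2.1715 × 0.18493 = 0.40158.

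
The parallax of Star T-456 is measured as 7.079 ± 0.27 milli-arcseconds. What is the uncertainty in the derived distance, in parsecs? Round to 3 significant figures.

d = 1/p, so σ_d = σ_p / p².
σ_d = 0.000270 / (0.007079)² = 0.000270 / 0.000050112 = 5.3879 pc.

5.39 pc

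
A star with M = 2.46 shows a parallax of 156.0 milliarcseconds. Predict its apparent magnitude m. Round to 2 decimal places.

m = 1.49

d = 1/p = 1/0.1560″ = 6.4103 pc.
m − M = 5 log₁₀ d − 5 = 5 log₁₀(6.4103) − 5 = 4.0344 − 5 = -0.9656.
m = M + (m − M) = 2.46 + (-0.9656) = 1.49.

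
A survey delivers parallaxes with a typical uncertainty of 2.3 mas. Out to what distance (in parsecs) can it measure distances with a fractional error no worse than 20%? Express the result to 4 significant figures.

σ_d/d = σ_p/p, so the condition is σ_p/p ≤ 0.20, i.e. p ≥ σ_p/0.20.
p_min = 2.3/0.20 = 11.5 mas = 0.0115 arcsec.
d_max = 1/p_min = 1/0.0115 = 86.957 pc.

86.96 pc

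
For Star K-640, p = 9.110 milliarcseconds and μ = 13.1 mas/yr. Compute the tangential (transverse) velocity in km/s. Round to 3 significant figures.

6.82 km/s

d = 1/p = 1/0.009110″ = 109.77 pc.
μ = 13.1 mas/yr = 0.0131 ″/yr.
v_t = 4.74 × μ × d = 4.74 × 0.0131 × 109.77 = 6.8161 km/s.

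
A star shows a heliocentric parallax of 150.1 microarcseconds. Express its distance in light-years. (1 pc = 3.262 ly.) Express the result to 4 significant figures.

21730 light years

p = 150.1 microarcseconds = 0.0001501 arcsec.
d = 1/p = 1/0.0001501 = 6662.2 pc.
In light-years: 6662.2 × 3.262 = 21732 ly.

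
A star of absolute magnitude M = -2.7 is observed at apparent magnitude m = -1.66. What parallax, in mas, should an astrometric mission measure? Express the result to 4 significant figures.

m − M = -1.66 − (-2.7) = 1.04.
d = 10^((m−M)/5 + 1) = 10^1.208 = 16.144 pc.
p = 1/d = 1/16.144 = 0.061943 arcsec = 61.943 mas.

61.94 mas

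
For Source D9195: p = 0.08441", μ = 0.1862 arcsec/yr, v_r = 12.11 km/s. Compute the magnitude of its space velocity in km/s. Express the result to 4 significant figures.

d = 1/p = 1/0.08441″ = 11.847 pc.
v_t = 4.740 μ d = 4.740 × 0.1862 × 11.847 = 10.456 km/s.
v = √(v_r² + v_t²) = √(12.11² + 10.456²) = √255.98 = 15.999 km/s.

16.00 km/s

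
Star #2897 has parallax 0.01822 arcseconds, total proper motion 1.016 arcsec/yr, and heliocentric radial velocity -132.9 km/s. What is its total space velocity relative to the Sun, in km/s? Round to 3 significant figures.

296 km/s

d = 1/p = 1/0.01822″ = 54.885 pc.
v_t = 4.740 μ d = 4.740 × 1.016 × 54.885 = 264.32 km/s.
v = √(v_r² + v_t²) = √((-132.9)² + 264.32²) = √87527.5 = 295.85 km/s.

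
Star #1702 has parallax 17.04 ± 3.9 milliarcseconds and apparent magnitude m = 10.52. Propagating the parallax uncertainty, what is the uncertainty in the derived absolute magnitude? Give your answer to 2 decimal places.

σ_M = 0.50 mag

M = m − 5 log₁₀ d + 5 = m + 5 log₁₀ p + 5, so ∂M/∂p = 5/(p ln 10).
σ_M = (5/ln 10) · (σ_p/p) = 2.1715 × 3.9/17.04 = 2.1715 × 0.22887 = 0.49699.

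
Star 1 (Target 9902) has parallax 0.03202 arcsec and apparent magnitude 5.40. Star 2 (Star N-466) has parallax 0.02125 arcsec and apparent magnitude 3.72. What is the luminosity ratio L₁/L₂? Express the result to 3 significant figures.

L₁/L₂ = 0.0937

d₁ = 1/p₁ = 1/0.03202″ = 31.23 pc; d₂ = 1/p₂ = 1/0.02125″ = 47.059 pc.
M₁ = m₁ − 5 log₁₀ d₁ + 5 = 5.40 − 7.4729 + 5 = 2.9271.
M₂ = 3.72 − 8.3632 + 5 = 0.3568.
L₁/L₂ = 10^(0.4(M₂ − M₁)) = 10^(0.4 × (-2.5703)) = 10^(-1.02812) = 0.09373.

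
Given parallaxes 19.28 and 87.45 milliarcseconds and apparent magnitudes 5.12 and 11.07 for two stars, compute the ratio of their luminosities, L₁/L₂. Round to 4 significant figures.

d₁ = 1/p₁ = 1/0.01928″ = 51.867 pc; d₂ = 1/p₂ = 1/0.08745″ = 11.435 pc.
M₁ = m₁ − 5 log₁₀ d₁ + 5 = 5.12 − 8.5745 + 5 = 1.5455.
M₂ = 11.07 − 5.2912 + 5 = 10.7788.
L₁/L₂ = 10^(0.4(M₂ − M₁)) = 10^(0.4 × 9.2333) = 10^3.69332 = 4935.4.

L₁/L₂ = 4935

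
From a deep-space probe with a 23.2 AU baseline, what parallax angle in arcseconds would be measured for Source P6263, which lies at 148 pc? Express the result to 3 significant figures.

0.157 arcsec

p (arcsec) = B (AU) / d (pc).
p = 23.2 / 148 = 0.15676 arcsec.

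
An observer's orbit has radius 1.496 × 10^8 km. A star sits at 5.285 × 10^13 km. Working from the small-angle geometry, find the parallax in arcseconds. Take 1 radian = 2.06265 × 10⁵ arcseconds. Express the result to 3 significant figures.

θ ≈ B/d = (1.496 × 10^8) / (5.285 × 10^13) = 2.8307 × 10^-6 rad.
In arcseconds: 2.8307 × 10^-6 × 206265 = 0.58387″.

0.584 arcsec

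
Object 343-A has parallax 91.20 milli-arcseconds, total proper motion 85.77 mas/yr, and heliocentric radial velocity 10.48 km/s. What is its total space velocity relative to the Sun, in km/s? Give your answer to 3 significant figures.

d = 1/p = 1/0.09120″ = 10.965 pc.
μ = 85.77 mas/yr = 0.08577 ″/yr.
v_t = 4.740 μ d = 4.740 × 0.08577 × 10.965 = 4.4578 km/s.
v = √(v_r² + v_t²) = √(10.48² + 4.4578²) = √129.702 = 11.389 km/s.

11.4 km/s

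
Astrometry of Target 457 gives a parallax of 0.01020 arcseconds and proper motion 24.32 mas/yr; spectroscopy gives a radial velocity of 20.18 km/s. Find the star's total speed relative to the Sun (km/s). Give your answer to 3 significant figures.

23.1 km/s

d = 1/p = 1/0.01020″ = 98.039 pc.
μ = 24.32 mas/yr = 0.02432 ″/yr.
v_t = 4.740 μ d = 4.740 × 0.02432 × 98.039 = 11.302 km/s.
v = √(v_r² + v_t²) = √(20.18² + 11.302²) = √534.968 = 23.129 km/s.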